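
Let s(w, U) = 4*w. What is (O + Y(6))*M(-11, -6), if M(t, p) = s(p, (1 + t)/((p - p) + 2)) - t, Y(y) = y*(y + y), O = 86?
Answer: -2054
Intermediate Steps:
Y(y) = 2*y**2 (Y(y) = y*(2*y) = 2*y**2)
M(t, p) = -t + 4*p (M(t, p) = 4*p - t = -t + 4*p)
(O + Y(6))*M(-11, -6) = (86 + 2*6**2)*(-1*(-11) + 4*(-6)) = (86 + 2*36)*(11 - 24) = (86 + 72)*(-13) = 158*(-13) = -2054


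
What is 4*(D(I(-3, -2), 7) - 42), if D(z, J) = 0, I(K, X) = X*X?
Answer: -168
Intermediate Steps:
I(K, X) = X²
4*(D(I(-3, -2), 7) - 42) = 4*(0 - 42) = 4*(-42) = -168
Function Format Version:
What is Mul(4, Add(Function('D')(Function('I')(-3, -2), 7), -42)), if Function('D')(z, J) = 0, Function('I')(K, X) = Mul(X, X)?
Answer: -168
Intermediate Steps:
Function('I')(K, X) = Pow(X, 2)
Mul(4, Add(Function('D')(Function('I')(-3, -2), 7), -42)) = Mul(4, Add(0, -42)) = Mul(4, -42) = -168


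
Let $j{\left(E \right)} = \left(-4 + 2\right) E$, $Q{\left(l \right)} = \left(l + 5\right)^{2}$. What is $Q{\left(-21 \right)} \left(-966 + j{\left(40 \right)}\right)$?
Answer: $-267776$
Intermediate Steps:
$Q{\left(l \right)} = \left(5 + l\right)^{2}$
$j{\left(E \right)} = - 2 E$
$Q{\left(-21 \right)} \left(-966 + j{\left(40 \right)}\right) = \left(5 - 21\right)^{2} \left(-966 - 80\right) = \left(-16\right)^{2} \left(-966 - 80\right) = 256 \left(-1046\right) = -267776$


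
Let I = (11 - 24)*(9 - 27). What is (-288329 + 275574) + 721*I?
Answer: 155959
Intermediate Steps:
I = 234 (I = -13*(-18) = 234)
(-288329 + 275574) + 721*I = (-288329 + 275574) + 721*234 = -12755 + 168714 = 155959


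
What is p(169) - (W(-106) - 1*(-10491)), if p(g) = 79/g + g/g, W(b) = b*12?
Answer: -1557763/169 ≈ -9217.5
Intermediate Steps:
W(b) = 12*b
p(g) = 1 + 79/g (p(g) = 79/g + 1 = 1 + 79/g)
p(169) - (W(-106) - 1*(-10491)) = (79 + 169)/169 - (12*(-106) - 1*(-10491)) = (1/169)*248 - (-1272 + 10491) = 248/169 - 1*9219 = 248/169 - 9219 = -1557763/169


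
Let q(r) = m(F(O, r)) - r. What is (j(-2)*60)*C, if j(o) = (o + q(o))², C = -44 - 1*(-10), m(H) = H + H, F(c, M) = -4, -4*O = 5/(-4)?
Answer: -130560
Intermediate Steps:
O = 5/16 (O = -5/(4*(-4)) = -5*(-1)/(4*4) = -¼*(-5/4) = 5/16 ≈ 0.31250)
m(H) = 2*H
q(r) = -8 - r (q(r) = 2*(-4) - r = -8 - r)
C = -34 (C = -44 + 10 = -34)
j(o) = 64 (j(o) = (o + (-8 - o))² = (-8)² = 64)
(j(-2)*60)*C = (64*60)*(-34) = 3840*(-34) = -130560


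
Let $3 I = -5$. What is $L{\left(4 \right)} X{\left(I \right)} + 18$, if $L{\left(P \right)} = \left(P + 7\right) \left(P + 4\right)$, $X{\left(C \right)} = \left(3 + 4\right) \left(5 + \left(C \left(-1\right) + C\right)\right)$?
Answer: $3098$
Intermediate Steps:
$I = - \frac{5}{3}$ ($I = \frac{1}{3} \left(-5\right) = - \frac{5}{3} \approx -1.6667$)
$X{\left(C \right)} = 35$ ($X{\left(C \right)} = 7 \left(5 + \left(- C + C\right)\right) = 7 \left(5 + 0\right) = 7 \cdot 5 = 35$)
$L{\left(P \right)} = \left(4 + P\right) \left(7 + P\right)$ ($L{\left(P \right)} = \left(7 + P\right) \left(4 + P\right) = \left(4 + P\right) \left(7 + P\right)$)
$L{\left(4 \right)} X{\left(I \right)} + 18 = \left(28 + 4^{2} + 11 \cdot 4\right) 35 + 18 = \left(28 + 16 + 44\right) 35 + 18 = 88 \cdot 35 + 18 = 3080 + 18 = 3098$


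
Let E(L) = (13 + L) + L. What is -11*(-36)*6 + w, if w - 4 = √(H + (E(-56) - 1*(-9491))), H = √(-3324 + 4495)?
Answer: 2380 + √(9392 + √1171) ≈ 2477.1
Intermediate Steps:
E(L) = 13 + 2*L
H = √1171 ≈ 34.220
w = 4 + √(9392 + √1171) (w = 4 + √(√1171 + ((13 + 2*(-56)) - 1*(-9491))) = 4 + √(√1171 + ((13 - 112) + 9491)) = 4 + √(√1171 + (-99 + 9491)) = 4 + √(√1171 + 9392) = 4 + √(9392 + √1171) ≈ 101.09)
-11*(-36)*6 + w = -11*(-36)*6 + (4 + √(9392 + √1171)) = 396*6 + (4 + √(9392 + √1171)) = 2376 + (4 + √(9392 + √1171)) = 2380 + √(9392 + √1171)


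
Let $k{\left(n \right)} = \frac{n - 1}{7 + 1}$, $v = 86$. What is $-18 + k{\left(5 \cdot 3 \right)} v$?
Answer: $\frac{265}{2} \approx 132.5$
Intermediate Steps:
$k{\left(n \right)} = - \frac{1}{8} + \frac{n}{8}$ ($k{\left(n \right)} = \frac{-1 + n}{8} = \left(-1 + n\right) \frac{1}{8} = - \frac{1}{8} + \frac{n}{8}$)
$-18 + k{\left(5 \cdot 3 \right)} v = -18 + \left(- \frac{1}{8} + \frac{5 \cdot 3}{8}\right) 86 = -18 + \left(- \frac{1}{8} + \frac{1}{8} \cdot 15\right) 86 = -18 + \left(- \frac{1}{8} + \frac{15}{8}\right) 86 = -18 + \frac{7}{4} \cdot 86 = -18 + \frac{301}{2} = \frac{265}{2}$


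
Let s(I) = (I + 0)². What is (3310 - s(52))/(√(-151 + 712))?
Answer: 202*√561/187 ≈ 25.585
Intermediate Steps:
s(I) = I²
(3310 - s(52))/(√(-151 + 712)) = (3310 - 1*52²)/(√(-151 + 712)) = (3310 - 1*2704)/(√561) = (3310 - 2704)*(√561/561) = 606*(√561/561) = 202*√561/187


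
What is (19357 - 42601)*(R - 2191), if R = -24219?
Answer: 613874040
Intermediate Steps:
(19357 - 42601)*(R - 2191) = (19357 - 42601)*(-24219 - 2191) = -23244*(-26410) = 613874040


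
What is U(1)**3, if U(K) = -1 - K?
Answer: -8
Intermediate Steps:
U(1)**3 = (-1 - 1*1)**3 = (-1 - 1)**3 = (-2)**3 = -8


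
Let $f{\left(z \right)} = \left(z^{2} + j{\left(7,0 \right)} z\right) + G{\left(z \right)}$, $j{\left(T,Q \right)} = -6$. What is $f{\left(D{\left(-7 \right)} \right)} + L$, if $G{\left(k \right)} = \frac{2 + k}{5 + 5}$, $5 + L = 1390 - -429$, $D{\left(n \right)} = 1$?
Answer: $\frac{18093}{10} \approx 1809.3$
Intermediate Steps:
$L = 1814$ ($L = -5 + \left(1390 - -429\right) = -5 + \left(1390 + 429\right) = -5 + 1819 = 1814$)
$G{\left(k \right)} = \frac{1}{5} + \frac{k}{10}$ ($G{\left(k \right)} = \frac{2 + k}{10} = \left(2 + k\right) \frac{1}{10} = \frac{1}{5} + \frac{k}{10}$)
$f{\left(z \right)} = \frac{1}{5} + z^{2} - \frac{59 z}{10}$ ($f{\left(z \right)} = \left(z^{2} - 6 z\right) + \left(\frac{1}{5} + \frac{z}{10}\right) = \frac{1}{5} + z^{2} - \frac{59 z}{10}$)
$f{\left(D{\left(-7 \right)} \right)} + L = \left(\frac{1}{5} + 1^{2} - \frac{59}{10}\right) + 1814 = \left(\frac{1}{5} + 1 - \frac{59}{10}\right) + 1814 = - \frac{47}{10} + 1814 = \frac{18093}{10}$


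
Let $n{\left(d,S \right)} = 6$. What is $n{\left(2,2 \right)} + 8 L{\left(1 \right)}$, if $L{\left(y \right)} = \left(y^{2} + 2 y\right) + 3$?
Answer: $54$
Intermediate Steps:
$L{\left(y \right)} = 3 + y^{2} + 2 y$
$n{\left(2,2 \right)} + 8 L{\left(1 \right)} = 6 + 8 \left(3 + 1^{2} + 2 \cdot 1\right) = 6 + 8 \left(3 + 1 + 2\right) = 6 + 8 \cdot 6 = 6 + 48 = 54$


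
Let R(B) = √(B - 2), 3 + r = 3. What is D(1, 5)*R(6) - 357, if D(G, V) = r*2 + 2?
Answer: -353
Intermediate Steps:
r = 0 (r = -3 + 3 = 0)
R(B) = √(-2 + B)
D(G, V) = 2 (D(G, V) = 0*2 + 2 = 0 + 2 = 2)
D(1, 5)*R(6) - 357 = 2*√(-2 + 6) - 357 = 2*√4 - 357 = 2*2 - 357 = 4 - 357 = -353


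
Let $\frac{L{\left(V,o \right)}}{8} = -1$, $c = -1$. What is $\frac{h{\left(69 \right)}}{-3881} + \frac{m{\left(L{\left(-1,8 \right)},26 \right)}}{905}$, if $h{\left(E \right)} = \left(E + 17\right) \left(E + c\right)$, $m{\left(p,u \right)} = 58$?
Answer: $- \frac{5067342}{3512305} \approx -1.4427$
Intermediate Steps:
$L{\left(V,o \right)} = -8$ ($L{\left(V,o \right)} = 8 \left(-1\right) = -8$)
$h{\left(E \right)} = \left(-1 + E\right) \left(17 + E\right)$ ($h{\left(E \right)} = \left(E + 17\right) \left(E - 1\right) = \left(17 + E\right) \left(-1 + E\right) = \left(-1 + E\right) \left(17 + E\right)$)
$\frac{h{\left(69 \right)}}{-3881} + \frac{m{\left(L{\left(-1,8 \right)},26 \right)}}{905} = \frac{-17 + 69^{2} + 16 \cdot 69}{-3881} + \frac{58}{905} = \left(-17 + 4761 + 1104\right) \left(- \frac{1}{3881}\right) + 58 \cdot \frac{1}{905} = 5848 \left(- \frac{1}{3881}\right) + \frac{58}{905} = - \frac{5848}{3881} + \frac{58}{905} = - \frac{5067342}{3512305}$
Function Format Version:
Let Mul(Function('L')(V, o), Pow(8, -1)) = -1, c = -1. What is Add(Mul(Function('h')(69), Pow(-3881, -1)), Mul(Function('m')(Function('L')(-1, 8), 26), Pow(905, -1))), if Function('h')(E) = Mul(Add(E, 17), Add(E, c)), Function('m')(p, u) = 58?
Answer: Rational(-5067342, 3512305) ≈ -1.4427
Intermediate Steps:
Function('L')(V, o) = -8 (Function('L')(V, o) = Mul(8, -1) = -8)
Function('h')(E) = Mul(Add(-1, E), Add(17, E)) (Function('h')(E) = Mul(Add(E, 17), Add(E, -1)) = Mul(Add(17, E), Add(-1, E)) = Mul(Add(-1, E), Add(17, E)))
Add(Mul(Function('h')(69), Pow(-3881, -1)), Mul(Function('m')(Function('L')(-1, 8), 26), Pow(905, -1))) = Add(Mul(Add(-17, Pow(69, 2), Mul(16, 69)), Pow(-3881, -1)), Mul(58, Pow(905, -1))) = Add(Mul(Add(-17, 4761, 1104), Rational(-1, 3881)), Mul(58, Rational(1, 905))) = Add(Mul(5848, Rational(-1, 3881)), Rational(58, 905)) = Add(Rational(-5848, 3881), Rational(58, 905)) = Rational(-5067342, 3512305)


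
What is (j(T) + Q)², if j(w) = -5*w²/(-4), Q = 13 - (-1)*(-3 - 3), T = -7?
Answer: 74529/16 ≈ 4658.1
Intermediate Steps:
Q = 7 (Q = 13 - (-1)*(-6) = 13 - 1*6 = 13 - 6 = 7)
j(w) = 5*w²/4 (j(w) = -5*w²*(-¼) = 5*w²/4)
(j(T) + Q)² = ((5/4)*(-7)² + 7)² = ((5/4)*49 + 7)² = (245/4 + 7)² = (273/4)² = 74529/16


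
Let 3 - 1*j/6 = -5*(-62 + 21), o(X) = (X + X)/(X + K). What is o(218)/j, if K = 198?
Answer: -109/126048 ≈ -0.00086475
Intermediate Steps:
o(X) = 2*X/(198 + X) (o(X) = (X + X)/(X + 198) = (2*X)/(198 + X) = 2*X/(198 + X))
j = -1212 (j = 18 - (-30)*(-62 + 21) = 18 - (-30)*(-41) = 18 - 6*205 = 18 - 1230 = -1212)
o(218)/j = (2*218/(198 + 218))/(-1212) = (2*218/416)*(-1/1212) = (2*218*(1/416))*(-1/1212) = (109/104)*(-1/1212) = -109/126048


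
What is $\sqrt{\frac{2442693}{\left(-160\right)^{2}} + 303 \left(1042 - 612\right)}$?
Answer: $\frac{3 \sqrt{370874077}}{160} \approx 361.09$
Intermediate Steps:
$\sqrt{\frac{2442693}{\left(-160\right)^{2}} + 303 \left(1042 - 612\right)} = \sqrt{\frac{2442693}{25600} + 303 \cdot 430} = \sqrt{2442693 \cdot \frac{1}{25600} + 130290} = \sqrt{\frac{2442693}{25600} + 130290} = \sqrt{\frac{3337866693}{25600}} = \frac{3 \sqrt{370874077}}{160}$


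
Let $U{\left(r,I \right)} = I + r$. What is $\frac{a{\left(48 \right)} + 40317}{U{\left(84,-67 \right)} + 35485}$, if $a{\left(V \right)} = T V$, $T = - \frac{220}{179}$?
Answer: $\frac{2402061}{2118286} \approx 1.134$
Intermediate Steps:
$T = - \frac{220}{179}$ ($T = \left(-220\right) \frac{1}{179} = - \frac{220}{179} \approx -1.229$)
$a{\left(V \right)} = - \frac{220 V}{179}$
$\frac{a{\left(48 \right)} + 40317}{U{\left(84,-67 \right)} + 35485} = \frac{\left(- \frac{220}{179}\right) 48 + 40317}{\left(-67 + 84\right) + 35485} = \frac{- \frac{10560}{179} + 40317}{17 + 35485} = \frac{7206183}{179 \cdot 35502} = \frac{7206183}{179} \cdot \frac{1}{35502} = \frac{2402061}{2118286}$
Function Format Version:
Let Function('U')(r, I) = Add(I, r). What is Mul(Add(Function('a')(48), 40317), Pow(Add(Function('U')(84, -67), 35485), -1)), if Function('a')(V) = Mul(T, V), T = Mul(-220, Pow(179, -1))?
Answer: Rational(2402061, 2118286) ≈ 1.1340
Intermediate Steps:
T = Rational(-220, 179) (T = Mul(-220, Rational(1, 179)) = Rational(-220, 179) ≈ -1.2290)
Function('a')(V) = Mul(Rational(-220, 179), V)
Mul(Add(Function('a')(48), 40317), Pow(Add(Function('U')(84, -67), 35485), -1)) = Mul(Add(Mul(Rational(-220, 179), 48), 40317), Pow(Add(Add(-67, 84), 35485), -1)) = Mul(Add(Rational(-10560, 179), 40317), Pow(Add(17, 35485), -1)) = Mul(Rational(7206183, 179), Pow(35502, -1)) = Mul(Rational(7206183, 179), Rational(1, 35502)) = Rational(2402061, 2118286)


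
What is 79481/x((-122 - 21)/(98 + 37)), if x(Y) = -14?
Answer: -79481/14 ≈ -5677.2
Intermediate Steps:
79481/x((-122 - 21)/(98 + 37)) = 79481/(-14) = 79481*(-1/14) = -79481/14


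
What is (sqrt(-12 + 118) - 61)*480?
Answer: -29280 + 480*sqrt(106) ≈ -24338.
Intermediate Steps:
(sqrt(-12 + 118) - 61)*480 = (sqrt(106) - 61)*480 = (-61 + sqrt(106))*480 = -29280 + 480*sqrt(106)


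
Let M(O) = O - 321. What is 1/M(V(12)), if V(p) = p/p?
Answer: -1/320 ≈ -0.0031250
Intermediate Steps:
V(p) = 1
M(O) = -321 + O
1/M(V(12)) = 1/(-321 + 1) = 1/(-320) = -1/320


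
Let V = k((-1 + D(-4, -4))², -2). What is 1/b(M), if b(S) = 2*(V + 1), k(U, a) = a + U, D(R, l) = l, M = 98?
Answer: 1/48 ≈ 0.020833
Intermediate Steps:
k(U, a) = U + a
V = 23 (V = (-1 - 4)² - 2 = (-5)² - 2 = 25 - 2 = 23)
b(S) = 48 (b(S) = 2*(23 + 1) = 2*24 = 48)
1/b(M) = 1/48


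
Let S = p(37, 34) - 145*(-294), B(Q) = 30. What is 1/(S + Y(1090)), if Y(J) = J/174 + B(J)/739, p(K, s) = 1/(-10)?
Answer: 642930/27412095257 ≈ 2.3454e-5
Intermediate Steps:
p(K, s) = -⅒
Y(J) = 30/739 + J/174 (Y(J) = J/174 + 30/739 = 30/739 + J/174)
S = 426299/10 (S = -⅒ - 145*(-294) = -⅒ + 42630 = 426299/10 ≈ 42630.)
1/(S + Y(1090)) = 1/(426299/10 + (30/739 + (1/174)*1090)) = 1/(426299/10 + (30/739 + 545/87)) = 1/(426299/10 + 405365/64293) = 1/(27412095257/642930) = 642930/27412095257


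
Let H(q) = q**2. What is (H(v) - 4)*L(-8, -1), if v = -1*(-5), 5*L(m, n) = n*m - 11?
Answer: -63/5 ≈ -12.600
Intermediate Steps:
L(m, n) = -11/5 + m*n/5 (L(m, n) = (n*m - 11)/5 = (m*n - 11)/5 = (-11 + m*n)/5 = -11/5 + m*n/5)
v = 5
(H(v) - 4)*L(-8, -1) = (5**2 - 4)*(-11/5 + (1/5)*(-8)*(-1)) = (25 - 4)*(-11/5 + 8/5) = 21*(-3/5) = -63/5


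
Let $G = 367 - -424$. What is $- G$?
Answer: $-791$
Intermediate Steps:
$G = 791$ ($G = 367 + 424 = 791$)
$- G = \left(-1\right) 791 = -791$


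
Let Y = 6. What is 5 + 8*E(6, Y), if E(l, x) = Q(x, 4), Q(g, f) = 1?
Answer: 13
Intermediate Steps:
E(l, x) = 1
5 + 8*E(6, Y) = 5 + 8*1 = 5 + 8 = 13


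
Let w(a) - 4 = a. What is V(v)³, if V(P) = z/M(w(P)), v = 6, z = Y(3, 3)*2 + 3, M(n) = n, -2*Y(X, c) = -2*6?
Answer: 27/8 ≈ 3.3750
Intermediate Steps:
Y(X, c) = 6 (Y(X, c) = -(-1)*6 = -½*(-12) = 6)
w(a) = 4 + a
z = 15 (z = 6*2 + 3 = 12 + 3 = 15)
V(P) = 15/(4 + P)
V(v)³ = (15/(4 + 6))³ = (15/10)³ = (15*(⅒))³ = (3/2)³ = 27/8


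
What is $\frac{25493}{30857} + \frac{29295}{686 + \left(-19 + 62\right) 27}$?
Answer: $\frac{951041386}{56992879} \approx 16.687$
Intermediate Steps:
$\frac{25493}{30857} + \frac{29295}{686 + \left(-19 + 62\right) 27} = 25493 \cdot \frac{1}{30857} + \frac{29295}{686 + 43 \cdot 27} = \frac{25493}{30857} + \frac{29295}{686 + 1161} = \frac{25493}{30857} + \frac{29295}{1847} = \frac{951041386}{56992879}$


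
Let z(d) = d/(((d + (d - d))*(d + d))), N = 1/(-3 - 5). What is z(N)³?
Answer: -64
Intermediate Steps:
N = -⅛ (N = 1/(-8) = -⅛ ≈ -0.12500)
z(d) = 1/(2*d) (z(d) = d/(((d + 0)*(2*d))) = d/((d*(2*d))) = d/((2*d²)) = d*(1/(2*d²)) = 1/(2*d))
z(N)³ = (1/(2*(-⅛)))³ = ((½)*(-8))³ = (-4)³ = -64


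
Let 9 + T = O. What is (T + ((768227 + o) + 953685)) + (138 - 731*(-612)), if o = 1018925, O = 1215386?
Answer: 4403724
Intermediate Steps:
T = 1215377 (T = -9 + 1215386 = 1215377)
(T + ((768227 + o) + 953685)) + (138 - 731*(-612)) = (1215377 + ((768227 + 1018925) + 953685)) + (138 - 731*(-612)) = (1215377 + (1787152 + 953685)) + (138 + 447372) = (1215377 + 2740837) + 447510 = 3956214 + 447510 = 4403724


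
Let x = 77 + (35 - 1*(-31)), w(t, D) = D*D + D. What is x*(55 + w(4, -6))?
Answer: 12155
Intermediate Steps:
w(t, D) = D + D² (w(t, D) = D² + D = D + D²)
x = 143 (x = 77 + (35 + 31) = 77 + 66 = 143)
x*(55 + w(4, -6)) = 143*(55 - 6*(1 - 6)) = 143*(55 - 6*(-5)) = 143*(55 + 30) = 143*85 = 12155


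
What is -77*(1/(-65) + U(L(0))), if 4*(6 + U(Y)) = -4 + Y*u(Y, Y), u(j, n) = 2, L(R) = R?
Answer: 35112/65 ≈ 540.18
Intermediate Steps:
U(Y) = -7 + Y/2 (U(Y) = -6 + (-4 + Y*2)/4 = -6 + (-4 + 2*Y)/4 = -6 + (-1 + Y/2) = -7 + Y/2)
-77*(1/(-65) + U(L(0))) = -77*(1/(-65) + (-7 + (1/2)*0)) = -77*(-1/65 + (-7 + 0)) = -77*(-1/65 - 7) = -77*(-456/65) = 35112/65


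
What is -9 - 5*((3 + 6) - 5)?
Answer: -29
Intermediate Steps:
-9 - 5*((3 + 6) - 5) = -9 - 5*(9 - 5) = -9 - 5*4 = -9 - 20 = -29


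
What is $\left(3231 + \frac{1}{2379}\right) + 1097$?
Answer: $\frac{10296313}{2379} \approx 4328.0$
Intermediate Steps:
$\left(3231 + \frac{1}{2379}\right) + 1097 = \frac{7686550}{2379} + 1097 = \frac{10296313}{2379}$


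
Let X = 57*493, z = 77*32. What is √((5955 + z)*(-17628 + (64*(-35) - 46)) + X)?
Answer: I*√167627865 ≈ 12947.0*I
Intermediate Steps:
z = 2464
X = 28101
√((5955 + z)*(-17628 + (64*(-35) - 46)) + X) = √((5955 + 2464)*(-17628 + (64*(-35) - 46)) + 28101) = √(8419*(-17628 + (-2240 - 46)) + 28101) = √(8419*(-17628 - 2286) + 28101) = √(8419*(-19914) + 28101) = √(-167655966 + 28101) = √(-167627865) = I*√167627865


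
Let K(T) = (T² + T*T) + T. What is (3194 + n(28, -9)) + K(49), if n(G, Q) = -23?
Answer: 8022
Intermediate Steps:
K(T) = T + 2*T² (K(T) = (T² + T²) + T = 2*T² + T = T + 2*T²)
(3194 + n(28, -9)) + K(49) = (3194 - 23) + 49*(1 + 2*49) = 3171 + 49*(1 + 98) = 3171 + 49*99 = 3171 + 4851 = 8022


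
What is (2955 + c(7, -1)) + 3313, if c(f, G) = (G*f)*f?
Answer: 6219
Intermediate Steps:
c(f, G) = G*f²
(2955 + c(7, -1)) + 3313 = (2955 - 1*7²) + 3313 = (2955 - 1*49) + 3313 = (2955 - 49) + 3313 = 2906 + 3313 = 6219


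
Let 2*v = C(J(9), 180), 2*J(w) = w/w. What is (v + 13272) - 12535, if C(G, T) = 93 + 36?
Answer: 1603/2 ≈ 801.50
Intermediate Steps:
J(w) = ½ (J(w) = (w/w)/2 = (½)*1 = ½)
C(G, T) = 129
v = 129/2 (v = (½)*129 = 129/2 ≈ 64.500)
(v + 13272) - 12535 = (129/2 + 13272) - 12535 = 26673/2 - 12535 = 1603/2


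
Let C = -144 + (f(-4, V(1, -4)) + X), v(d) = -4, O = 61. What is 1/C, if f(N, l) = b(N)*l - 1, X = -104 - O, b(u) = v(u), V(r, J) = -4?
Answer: -1/294 ≈ -0.0034014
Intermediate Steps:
b(u) = -4
X = -165 (X = -104 - 1*61 = -104 - 61 = -165)
f(N, l) = -1 - 4*l (f(N, l) = -4*l - 1 = -1 - 4*l)
C = -294 (C = -144 + ((-1 - 4*(-4)) - 165) = -144 + ((-1 + 16) - 165) = -144 + (15 - 165) = -144 - 150 = -294)
1/C = 1/(-294) = -1/294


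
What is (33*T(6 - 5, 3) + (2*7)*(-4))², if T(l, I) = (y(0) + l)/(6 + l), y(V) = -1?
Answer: 3136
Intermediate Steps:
T(l, I) = (-1 + l)/(6 + l)
(33*T(6 - 5, 3) + (2*7)*(-4))² = (33*((-1 + (6 - 5))/(6 + (6 - 5))) + (2*7)*(-4))² = (33*((-1 + 1)/(6 + 1)) + 14*(-4))² = (33*(0/7) - 56)² = (33*((⅐)*0) - 56)² = (33*0 - 56)² = (0 - 56)² = (-56)² = 3136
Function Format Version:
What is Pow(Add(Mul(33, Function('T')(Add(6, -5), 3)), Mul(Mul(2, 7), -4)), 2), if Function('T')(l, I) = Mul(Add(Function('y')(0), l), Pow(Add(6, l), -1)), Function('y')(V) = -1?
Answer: 3136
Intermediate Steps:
Function('T')(l, I) = Mul(Pow(Add(6, l), -1), Add(-1, l)) (Function('T')(l, I) = Mul(Add(-1, l), Pow(Add(6, l), -1)) = Mul(Pow(Add(6, l), -1), Add(-1, l)))
Pow(Add(Mul(33, Function('T')(Add(6, -5), 3)), Mul(Mul(2, 7), -4)), 2) = Pow(Add(Mul(33, Mul(Pow(Add(6, Add(6, -5)), -1), Add(-1, Add(6, -5)))), Mul(Mul(2, 7), -4)), 2) = Pow(Add(Mul(33, Mul(Pow(Add(6, 1), -1), Add(-1, 1))), Mul(14, -4)), 2) = Pow(Add(Mul(33, Mul(Pow(7, -1), 0)), -56), 2) = Pow(Add(Mul(33, Mul(Rational(1, 7), 0)), -56), 2) = Pow(Add(Mul(33, 0), -56), 2) = Pow(Add(0, -56), 2) = Pow(-56, 2) = 3136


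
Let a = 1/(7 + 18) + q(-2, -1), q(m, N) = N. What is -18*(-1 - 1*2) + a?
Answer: 1326/25 ≈ 53.040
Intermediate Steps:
a = -24/25 (a = 1/(7 + 18) - 1 = 1/25 - 1 = -24/25 ≈ -0.96000)
-18*(-1 - 1*2) + a = -18*(-1 - 1*2) - 24/25 = -18*(-1 - 2) - 24/25 = -18*(-3) - 24/25 = 54 - 24/25 = 1326/25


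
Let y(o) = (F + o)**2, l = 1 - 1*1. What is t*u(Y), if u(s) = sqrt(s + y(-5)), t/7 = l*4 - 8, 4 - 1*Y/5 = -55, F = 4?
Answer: -112*sqrt(74) ≈ -963.46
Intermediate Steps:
l = 0 (l = 1 - 1 = 0)
Y = 295 (Y = 20 - 5*(-55) = 20 + 275 = 295)
y(o) = (4 + o)**2
t = -56 (t = 7*(0*4 - 8) = 7*(0 - 8) = 7*(-8) = -56)
u(s) = sqrt(1 + s) (u(s) = sqrt(s + (4 - 5)**2) = sqrt(s + (-1)**2) = sqrt(s + 1) = sqrt(1 + s))
t*u(Y) = -56*sqrt(1 + 295) = -112*sqrt(74)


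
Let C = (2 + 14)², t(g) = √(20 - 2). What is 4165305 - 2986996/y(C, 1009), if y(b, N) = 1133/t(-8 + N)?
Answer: 4165305 - 8960988*√2/1133 ≈ 4.1541e+6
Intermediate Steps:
t(g) = 3*√2 (t(g) = √18 = 3*√2)
C = 256 (C = 16² = 256)
y(b, N) = 1133*√2/6 (y(b, N) = 1133/((3*√2)) = 1133*(√2/6) = 1133*√2/6)
4165305 - 2986996/y(C, 1009) = 4165305 - 2986996/(1133*√2/6) = 4165305 - 2986996*3*√2/1133 = 4165305 - 8960988*√2/1133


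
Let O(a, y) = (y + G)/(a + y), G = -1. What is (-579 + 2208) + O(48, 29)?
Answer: 17923/11 ≈ 1629.4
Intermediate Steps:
O(a, y) = (-1 + y)/(a + y) (O(a, y) = (y - 1)/(a + y) = (-1 + y)/(a + y))
(-579 + 2208) + O(48, 29) = (-579 + 2208) + (-1 + 29)/(48 + 29) = 1629 + 28/77 = 1629 + (1/77)*28 = 1629 + 4/11 = 17923/11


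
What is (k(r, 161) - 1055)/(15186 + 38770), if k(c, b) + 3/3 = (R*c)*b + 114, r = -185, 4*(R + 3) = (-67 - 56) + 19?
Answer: 862823/53956 ≈ 15.991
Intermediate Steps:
R = -29 (R = -3 + ((-67 - 56) + 19)/4 = -3 + (-123 + 19)/4 = -3 + (¼)*(-104) = -3 - 26 = -29)
k(c, b) = 113 - 29*b*c (k(c, b) = -1 + ((-29*c)*b + 114) = -1 + (-29*b*c + 114) = -1 + (114 - 29*b*c) = 113 - 29*b*c)
(k(r, 161) - 1055)/(15186 + 38770) = ((113 - 29*161*(-185)) - 1055)/(15186 + 38770) = ((113 + 863765) - 1055)/53956 = (863878 - 1055)*(1/53956) = 862823*(1/53956) = 862823/53956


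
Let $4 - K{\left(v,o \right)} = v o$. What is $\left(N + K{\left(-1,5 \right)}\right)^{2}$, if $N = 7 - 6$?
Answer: $100$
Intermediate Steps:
$K{\left(v,o \right)} = 4 - o v$ ($K{\left(v,o \right)} = 4 - v o = 4 - o v$)
$N = 1$
$\left(N + K{\left(-1,5 \right)}\right)^{2} = \left(1 - \left(-4 + 5 \left(-1\right)\right)\right)^{2} = \left(1 + \left(4 + 5\right)\right)^{2} = \left(1 + 9\right)^{2} = 10^{2} = 100$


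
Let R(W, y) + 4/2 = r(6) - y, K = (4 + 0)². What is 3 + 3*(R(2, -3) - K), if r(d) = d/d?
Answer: -39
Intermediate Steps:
r(d) = 1
K = 16 (K = 4² = 16)
R(W, y) = -1 - y (R(W, y) = -2 + (1 - y) = -1 - y)
3 + 3*(R(2, -3) - K) = 3 + 3*((-1 - 1*(-3)) - 1*16) = 3 + 3*((-1 + 3) - 16) = 3 + 3*(2 - 16) = 3 + 3*(-14) = 3 - 42 = -39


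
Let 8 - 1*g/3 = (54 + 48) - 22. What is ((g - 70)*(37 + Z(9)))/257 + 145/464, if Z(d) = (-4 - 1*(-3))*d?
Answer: -126843/4112 ≈ -30.847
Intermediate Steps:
Z(d) = -d (Z(d) = (-4 + 3)*d = -d)
g = -216 (g = 24 - 3*((54 + 48) - 22) = 24 - 3*(102 - 22) = 24 - 3*80 = 24 - 240 = -216)
((g - 70)*(37 + Z(9)))/257 + 145/464 = ((-216 - 70)*(37 - 1*9))/257 + 145/464 = -286*(37 - 9)*(1/257) + 145*(1/464) = -286*28*(1/257) + 5/16 = -8008*1/257 + 5/16 = -8008/257 + 5/16 = -126843/4112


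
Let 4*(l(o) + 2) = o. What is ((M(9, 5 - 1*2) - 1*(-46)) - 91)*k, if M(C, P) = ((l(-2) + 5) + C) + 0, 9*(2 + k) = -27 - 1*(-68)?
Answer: -1541/18 ≈ -85.611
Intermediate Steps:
k = 23/9 (k = -2 + (-27 - 1*(-68))/9 = -2 + (-27 + 68)/9 = -2 + (⅑)*41 = -2 + 41/9 = 23/9 ≈ 2.5556)
l(o) = -2 + o/4
M(C, P) = 5/2 + C (M(C, P) = (((-2 + (¼)*(-2)) + 5) + C) + 0 = (((-2 - ½) + 5) + C) + 0 = ((-5/2 + 5) + C) + 0 = (5/2 + C) + 0 = 5/2 + C)
((M(9, 5 - 1*2) - 1*(-46)) - 91)*k = (((5/2 + 9) - 1*(-46)) - 91)*(23/9) = ((23/2 + 46) - 91)*(23/9) = (115/2 - 91)*(23/9) = -67/2*23/9 = -1541/18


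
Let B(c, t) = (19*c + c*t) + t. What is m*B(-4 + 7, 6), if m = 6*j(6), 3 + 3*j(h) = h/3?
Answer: -162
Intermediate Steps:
j(h) = -1 + h/9 (j(h) = -1 + (h/3)/3 = -1 + h/9)
B(c, t) = t + 19*c + c*t
m = -2 (m = 6*(-1 + (⅑)*6) = 6*(-1 + ⅔) = 6*(-⅓) = -2)
m*B(-4 + 7, 6) = -2*(6 + 19*(-4 + 7) + (-4 + 7)*6) = -2*(6 + 19*3 + 3*6) = -2*(6 + 57 + 18) = -2*81 = -162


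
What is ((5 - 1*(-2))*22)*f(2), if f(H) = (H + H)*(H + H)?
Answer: 2464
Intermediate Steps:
f(H) = 4*H**2 (f(H) = (2*H)*(2*H) = 4*H**2)
((5 - 1*(-2))*22)*f(2) = ((5 - 1*(-2))*22)*(4*2**2) = ((5 + 2)*22)*(4*4) = (7*22)*16 = 154*16 = 2464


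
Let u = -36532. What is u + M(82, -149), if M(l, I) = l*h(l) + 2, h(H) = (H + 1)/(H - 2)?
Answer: -1457797/40 ≈ -36445.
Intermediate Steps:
h(H) = (1 + H)/(-2 + H)
M(l, I) = 2 + l*(1 + l)/(-2 + l) (M(l, I) = l*((1 + l)/(-2 + l)) + 2 = l*(1 + l)/(-2 + l) + 2 = 2 + l*(1 + l)/(-2 + l))
u + M(82, -149) = -36532 + (-4 + 82**2 + 3*82)/(-2 + 82) = -36532 + (-4 + 6724 + 246)/80 = -36532 + (1/80)*6966 = -36532 + 3483/40 = -1457797/40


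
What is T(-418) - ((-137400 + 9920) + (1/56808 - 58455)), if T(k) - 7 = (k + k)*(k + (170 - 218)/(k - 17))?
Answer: 4409333228447/8237160 ≈ 5.3530e+5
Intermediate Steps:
T(k) = 7 + 2*k*(k - 48/(-17 + k)) (T(k) = 7 + (k + k)*(k + (170 - 218)/(k - 17)) = 7 + (2*k)*(k - 48/(-17 + k)) = 7 + 2*k*(k - 48/(-17 + k)))
T(-418) - ((-137400 + 9920) + (1/56808 - 58455)) = (-119 - 89*(-418) - 34*(-418)**2 + 2*(-418)**3)/(-17 - 418) - ((-137400 + 9920) + (1/56808 - 58455)) = (-119 + 37202 - 34*174724 + 2*(-73034632))/(-435) - (-127480 + (1/56808 - 58455)) = -(-119 + 37202 - 5940616 - 146069264)/435 - (-127480 - 3320711639/56808) = -1/435*(-151972797) - 1*(-10562595479/56808) = 50657599/145 + 10562595479/56808 = 4409333228447/8237160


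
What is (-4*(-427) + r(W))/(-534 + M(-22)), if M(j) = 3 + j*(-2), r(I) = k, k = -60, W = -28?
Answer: -1648/487 ≈ -3.3840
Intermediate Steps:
r(I) = -60
M(j) = 3 - 2*j
(-4*(-427) + r(W))/(-534 + M(-22)) = (-4*(-427) - 60)/(-534 + (3 - 2*(-22))) = (1708 - 60)/(-534 + (3 + 44)) = 1648/(-534 + 47) = 1648/(-487) = 1648*(-1/487) = -1648/487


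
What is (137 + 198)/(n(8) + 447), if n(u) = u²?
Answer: 335/511 ≈ 0.65558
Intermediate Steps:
(137 + 198)/(n(8) + 447) = (137 + 198)/(8² + 447) = 335/(64 + 447) = 335/511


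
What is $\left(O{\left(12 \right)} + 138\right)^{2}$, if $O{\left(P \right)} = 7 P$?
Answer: $49284$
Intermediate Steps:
$\left(O{\left(12 \right)} + 138\right)^{2} = \left(7 \cdot 12 + 138\right)^{2} = \left(84 + 138\right)^{2} = 222^{2} = 49284$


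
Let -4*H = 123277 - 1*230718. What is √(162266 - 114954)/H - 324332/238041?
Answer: -324332/238041 + 16*√2957/107441 ≈ -1.3544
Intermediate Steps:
H = 107441/4 (H = -(123277 - 1*230718)/4 = -(123277 - 230718)/4 = -¼*(-107441) = 107441/4 ≈ 26860.)
√(162266 - 114954)/H - 324332/238041 = √(162266 - 114954)/(107441/4) - 324332/238041 = √47312*(4/107441) - 324332*1/238041 = (4*√2957)*(4/107441) - 324332/238041 = 16*√2957/107441 - 324332/238041 = -324332/238041 + 16*√2957/107441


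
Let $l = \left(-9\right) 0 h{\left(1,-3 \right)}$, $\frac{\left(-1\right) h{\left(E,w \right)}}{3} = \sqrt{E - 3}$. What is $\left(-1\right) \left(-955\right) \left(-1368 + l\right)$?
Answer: $-1306440$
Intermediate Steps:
$h{\left(E,w \right)} = - 3 \sqrt{-3 + E}$ ($h{\left(E,w \right)} = - 3 \sqrt{E - 3} = - 3 \sqrt{-3 + E}$)
$l = 0$ ($l = \left(-9\right) 0 \left(- 3 \sqrt{-3 + 1}\right) = 0 \left(- 3 \sqrt{-2}\right) = 0 \left(- 3 i \sqrt{2}\right) = 0$)
$\left(-1\right) \left(-955\right) \left(-1368 + l\right) = \left(-1\right) \left(-955\right) \left(-1368 + 0\right) = 955 \left(-1368\right) = -1306440$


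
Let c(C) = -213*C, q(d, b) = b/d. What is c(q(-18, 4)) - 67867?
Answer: -203459/3 ≈ -67820.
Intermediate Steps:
c(q(-18, 4)) - 67867 = -852/(-18) - 67867 = -852*(-1)/18 - 67867 = -213*(-2/9) - 67867 = 142/3 - 67867 = -203459/3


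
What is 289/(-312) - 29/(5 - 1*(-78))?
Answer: -33035/25896 ≈ -1.2757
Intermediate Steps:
289/(-312) - 29/(5 - 1*(-78)) = 289*(-1/312) - 29/(5 + 78) = -289/312 - 29/83 = -33035/25896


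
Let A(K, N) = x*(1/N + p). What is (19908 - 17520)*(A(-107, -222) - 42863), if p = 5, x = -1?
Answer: -3787644610/37 ≈ -1.0237e+8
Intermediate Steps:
A(K, N) = -5 - 1/N (A(K, N) = -(1/N + 5) = -(5 + 1/N) = -5 - 1/N)
(19908 - 17520)*(A(-107, -222) - 42863) = (19908 - 17520)*((-5 - 1/(-222)) - 42863) = 2388*((-5 - 1*(-1/222)) - 42863) = 2388*((-5 + 1/222) - 42863) = 2388*(-1109/222 - 42863) = 2388*(-9516695/222) = -3787644610/37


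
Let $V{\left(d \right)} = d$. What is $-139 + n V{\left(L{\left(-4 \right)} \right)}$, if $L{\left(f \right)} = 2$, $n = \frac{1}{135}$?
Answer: $- \frac{18763}{135} \approx -138.99$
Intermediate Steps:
$n = \frac{1}{135} \approx 0.0074074$
$-139 + n V{\left(L{\left(-4 \right)} \right)} = -139 + \frac{1}{135} \cdot 2 = -139 + \frac{2}{135} = - \frac{18763}{135}$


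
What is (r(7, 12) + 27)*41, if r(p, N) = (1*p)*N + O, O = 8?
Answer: 4879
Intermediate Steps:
r(p, N) = 8 + N*p (r(p, N) = (1*p)*N + 8 = p*N + 8 = N*p + 8 = 8 + N*p)
(r(7, 12) + 27)*41 = ((8 + 12*7) + 27)*41 = ((8 + 84) + 27)*41 = (92 + 27)*41 = 119*41 = 4879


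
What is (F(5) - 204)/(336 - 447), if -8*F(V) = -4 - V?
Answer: 541/296 ≈ 1.8277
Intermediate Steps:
F(V) = ½ + V/8 (F(V) = -(-4 - V)/8 = ½ + V/8)
(F(5) - 204)/(336 - 447) = ((½ + (⅛)*5) - 204)/(336 - 447) = ((½ + 5/8) - 204)/(-111) = (9/8 - 204)*(-1/111) = -1623/8*(-1/111) = 541/296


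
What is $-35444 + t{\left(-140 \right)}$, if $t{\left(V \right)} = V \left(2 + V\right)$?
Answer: $-16124$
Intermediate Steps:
$-35444 + t{\left(-140 \right)} = -35444 - 140 \left(2 - 140\right) = -35444 - -19320 = -35444 + 19320 = -16124$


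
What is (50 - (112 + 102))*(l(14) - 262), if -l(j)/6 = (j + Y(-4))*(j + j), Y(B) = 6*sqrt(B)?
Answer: 428696 + 330624*I ≈ 4.287e+5 + 3.3062e+5*I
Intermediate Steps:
l(j) = -12*j*(j + 12*I) (l(j) = -6*(j + 6*sqrt(-4))*(j + j) = -6*(j + 6*(2*I))*2*j = -6*(j + 12*I)*2*j = -12*j*(j + 12*I))
(50 - (112 + 102))*(l(14) - 262) = (50 - (112 + 102))*(-12*14*(14 + 12*I) - 262) = (50 - 1*214)*((-2352 - 2016*I) - 262) = (50 - 214)*(-2614 - 2016*I) = -164*(-2614 - 2016*I) = 428696 + 330624*I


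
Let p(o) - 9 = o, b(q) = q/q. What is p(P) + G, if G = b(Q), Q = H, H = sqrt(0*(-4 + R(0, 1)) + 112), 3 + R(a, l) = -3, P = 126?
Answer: 136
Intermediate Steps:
R(a, l) = -6 (R(a, l) = -3 - 3 = -6)
H = 4*sqrt(7) (H = sqrt(0*(-4 - 6) + 112) = sqrt(0*(-10) + 112) = sqrt(0 + 112) = sqrt(112) = 4*sqrt(7) ≈ 10.583)
Q = 4*sqrt(7) ≈ 10.583
b(q) = 1
p(o) = 9 + o
G = 1
p(P) + G = (9 + 126) + 1 = 135 + 1 = 136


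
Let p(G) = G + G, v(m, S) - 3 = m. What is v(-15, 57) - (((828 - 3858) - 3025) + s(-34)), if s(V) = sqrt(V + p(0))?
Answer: 6043 - I*sqrt(34) ≈ 6043.0 - 5.831*I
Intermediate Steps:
v(m, S) = 3 + m
p(G) = 2*G
s(V) = sqrt(V) (s(V) = sqrt(V + 2*0) = sqrt(V + 0) = sqrt(V))
v(-15, 57) - (((828 - 3858) - 3025) + s(-34)) = (3 - 15) - (((828 - 3858) - 3025) + sqrt(-34)) = -12 - ((-3030 - 3025) + I*sqrt(34)) = -12 - (-6055 + I*sqrt(34)) = -12 + (6055 - I*sqrt(34)) = 6043 - I*sqrt(34)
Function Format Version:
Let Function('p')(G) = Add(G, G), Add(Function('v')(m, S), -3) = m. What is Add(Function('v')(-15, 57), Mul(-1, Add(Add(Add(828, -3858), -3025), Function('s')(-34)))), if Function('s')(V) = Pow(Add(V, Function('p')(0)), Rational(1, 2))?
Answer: Add(6043, Mul(-1, I, Pow(34, Rational(1, 2)))) ≈ Add(6043.0, Mul(-5.8310, I))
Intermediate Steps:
Function('v')(m, S) = Add(3, m)
Function('p')(G) = Mul(2, G)
Function('s')(V) = Pow(V, Rational(1, 2)) (Function('s')(V) = Pow(Add(V, Mul(2, 0)), Rational(1, 2)) = Pow(Add(V, 0), Rational(1, 2)) = Pow(V, Rational(1, 2)))
Add(Function('v')(-15, 57), Mul(-1, Add(Add(Add(828, -3858), -3025), Function('s')(-34)))) = Add(Add(3, -15), Mul(-1, Add(Add(Add(828, -3858), -3025), Pow(-34, Rational(1, 2))))) = Add(-12, Mul(-1, Add(Add(-3030, -3025), Mul(I, Pow(34, Rational(1, 2)))))) = Add(-12, Mul(-1, Add(-6055, Mul(I, Pow(34, Rational(1, 2)))))) = Add(-12, Add(6055, Mul(-1, I, Pow(34, Rational(1, 2))))) = Add(6043, Mul(-1, I, Pow(34, Rational(1, 2))))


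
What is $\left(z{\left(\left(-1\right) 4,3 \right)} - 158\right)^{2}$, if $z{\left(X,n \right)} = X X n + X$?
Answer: $12996$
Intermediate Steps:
$z{\left(X,n \right)} = X + n X^{2}$ ($z{\left(X,n \right)} = X^{2} n + X = n X^{2} + X = X + n X^{2}$)
$\left(z{\left(\left(-1\right) 4,3 \right)} - 158\right)^{2} = \left(\left(-1\right) 4 \left(1 + \left(-1\right) 4 \cdot 3\right) - 158\right)^{2} = \left(- 4 \left(1 - 12\right) - 158\right)^{2} = \left(\left(-4\right) \left(-11\right) - 158\right)^{2} = \left(44 - 158\right)^{2} = \left(-114\right)^{2} = 12996$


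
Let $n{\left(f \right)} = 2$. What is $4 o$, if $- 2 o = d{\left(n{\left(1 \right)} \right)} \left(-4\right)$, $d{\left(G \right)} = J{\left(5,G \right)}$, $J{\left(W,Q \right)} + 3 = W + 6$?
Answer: $64$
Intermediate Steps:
$J{\left(W,Q \right)} = 3 + W$ ($J{\left(W,Q \right)} = -3 + \left(W + 6\right) = -3 + \left(6 + W\right) = 3 + W$)
$d{\left(G \right)} = 8$ ($d{\left(G \right)} = 3 + 5 = 8$)
$o = 16$ ($o = - \frac{8 \left(-4\right)}{2} = \left(- \frac{1}{2}\right) \left(-32\right) = 16$)
$4 o = 4 \cdot 16 = 64$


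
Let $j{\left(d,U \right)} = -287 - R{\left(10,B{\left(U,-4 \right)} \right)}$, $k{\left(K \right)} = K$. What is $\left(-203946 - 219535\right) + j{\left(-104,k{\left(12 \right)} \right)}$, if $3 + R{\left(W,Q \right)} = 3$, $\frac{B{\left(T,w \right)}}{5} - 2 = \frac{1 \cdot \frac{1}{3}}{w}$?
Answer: $-423768$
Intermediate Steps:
$B{\left(T,w \right)} = 10 + \frac{5}{3 w}$ ($B{\left(T,w \right)} = 10 + 5 \frac{1 \cdot \frac{1}{3}}{w} = 10 + 5 \frac{1}{3 w} = 10 + \frac{5}{3 w}$)
$R{\left(W,Q \right)} = 0$ ($R{\left(W,Q \right)} = -3 + 3 = 0$)
$j{\left(d,U \right)} = -287$ ($j{\left(d,U \right)} = -287 - 0 = -287 + 0 = -287$)
$\left(-203946 - 219535\right) + j{\left(-104,k{\left(12 \right)} \right)} = \left(-203946 - 219535\right) - 287 = -423481 - 287 = -423768$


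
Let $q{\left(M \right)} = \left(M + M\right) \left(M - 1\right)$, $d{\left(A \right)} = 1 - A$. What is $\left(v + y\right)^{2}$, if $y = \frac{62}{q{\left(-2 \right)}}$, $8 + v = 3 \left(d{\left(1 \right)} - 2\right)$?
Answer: $\frac{2809}{36} \approx 78.028$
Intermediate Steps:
$q{\left(M \right)} = 2 M \left(-1 + M\right)$
$v = -14$ ($v = -8 + 3 \left(\left(1 - 1\right) - 2\right) = -8 + 3 \left(0 - 2\right) = -8 + 3 \left(-2\right) = -8 - 6 = -14$)
$y = \frac{31}{6}$ ($y = \frac{62}{2 \left(-2\right) \left(-1 - 2\right)} = \frac{62}{2 \left(-2\right) \left(-3\right)} = \frac{62}{12} = 62 \cdot \frac{1}{12} = \frac{31}{6} \approx 5.1667$)
$\left(v + y\right)^{2} = \left(-14 + \frac{31}{6}\right)^{2} = \left(- \frac{53}{6}\right)^{2} = \frac{2809}{36}$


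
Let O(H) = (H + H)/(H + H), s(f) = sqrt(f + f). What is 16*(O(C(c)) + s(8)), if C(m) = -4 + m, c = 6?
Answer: 80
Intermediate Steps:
s(f) = sqrt(2)*sqrt(f) (s(f) = sqrt(2*f) = sqrt(2)*sqrt(f))
O(H) = 1 (O(H) = (2*H)/((2*H)) = (2*H)*(1/(2*H)) = 1)
16*(O(C(c)) + s(8)) = 16*(1 + sqrt(2)*sqrt(8)) = 16*(1 + sqrt(2)*(2*sqrt(2))) = 16*(1 + 4) = 16*5 = 80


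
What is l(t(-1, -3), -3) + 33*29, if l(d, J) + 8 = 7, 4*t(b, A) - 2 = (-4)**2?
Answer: 956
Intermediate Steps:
t(b, A) = 9/2 (t(b, A) = 1/2 + (1/4)*(-4)**2 = 1/2 + (1/4)*16 = 1/2 + 4 = 9/2)
l(d, J) = -1 (l(d, J) = -8 + 7 = -1)
l(t(-1, -3), -3) + 33*29 = -1 + 33*29 = -1 + 957 = 956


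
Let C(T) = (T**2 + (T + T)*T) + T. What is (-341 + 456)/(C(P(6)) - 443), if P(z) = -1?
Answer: -115/441 ≈ -0.26077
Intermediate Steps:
C(T) = T + 3*T**2 (C(T) = (T**2 + (2*T)*T) + T = (T**2 + 2*T**2) + T = 3*T**2 + T = T + 3*T**2)
(-341 + 456)/(C(P(6)) - 443) = (-341 + 456)/(-(1 + 3*(-1)) - 443) = 115/(-(1 - 3) - 443) = 115/(-1*(-2) - 443) = 115/(2 - 443) = 115/(-441) = 115*(-1/441) = -115/441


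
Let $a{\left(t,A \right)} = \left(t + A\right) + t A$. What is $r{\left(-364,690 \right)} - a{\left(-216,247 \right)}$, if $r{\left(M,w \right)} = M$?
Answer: $52957$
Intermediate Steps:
$a{\left(t,A \right)} = A + t + A t$ ($a{\left(t,A \right)} = \left(A + t\right) + A t = A + t + A t$)
$r{\left(-364,690 \right)} - a{\left(-216,247 \right)} = -364 - \left(247 - 216 + 247 \left(-216\right)\right) = -364 - \left(247 - 216 - 53352\right) = -364 - -53321 = -364 + 53321 = 52957$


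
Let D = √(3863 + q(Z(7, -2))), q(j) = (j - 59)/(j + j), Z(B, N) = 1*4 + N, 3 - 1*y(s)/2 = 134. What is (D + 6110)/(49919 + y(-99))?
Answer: 6110/49657 + √15395/99314 ≈ 0.12429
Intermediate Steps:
y(s) = -262 (y(s) = 6 - 2*134 = 6 - 268 = -262)
Z(B, N) = 4 + N
q(j) = (-59 + j)/(2*j) (q(j) = (-59 + j)/((2*j)) = (-59 + j)*(1/(2*j)) = (-59 + j)/(2*j))
D = √15395/2 (D = √(3863 + (-59 + (4 - 2))/(2*(4 - 2))) = √(3863 + (½)*(-59 + 2)/2) = √(3863 + (½)*(½)*(-57)) = √(3863 - 57/4) = √(15395/4) = √15395/2 ≈ 62.038)
(D + 6110)/(49919 + y(-99)) = (√15395/2 + 6110)/(49919 - 262) = (6110 + √15395/2)/49657 = (6110 + √15395/2)*(1/49657) = 6110/49657 + √15395/99314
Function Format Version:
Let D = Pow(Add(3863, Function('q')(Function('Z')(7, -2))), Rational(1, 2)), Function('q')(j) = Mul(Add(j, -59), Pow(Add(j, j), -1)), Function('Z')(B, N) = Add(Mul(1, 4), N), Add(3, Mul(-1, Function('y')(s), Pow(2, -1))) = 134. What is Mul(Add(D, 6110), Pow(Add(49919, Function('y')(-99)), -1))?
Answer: Add(Rational(6110, 49657), Mul(Rational(1, 99314), Pow(15395, Rational(1, 2)))) ≈ 0.12429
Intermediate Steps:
Function('y')(s) = -262 (Function('y')(s) = Add(6, Mul(-2, 134)) = Add(6, -268) = -262)
Function('Z')(B, N) = Add(4, N)
Function('q')(j) = Mul(Rational(1, 2), Pow(j, -1), Add(-59, j)) (Function('q')(j) = Mul(Add(-59, j), Pow(Mul(2, j), -1)) = Mul(Add(-59, j), Mul(Rational(1, 2), Pow(j, -1))) = Mul(Rational(1, 2), Pow(j, -1), Add(-59, j)))
D = Mul(Rational(1, 2), Pow(15395, Rational(1, 2))) (D = Pow(Add(3863, Mul(Rational(1, 2), Pow(Add(4, -2), -1), Add(-59, Add(4, -2)))), Rational(1, 2)) = Pow(Add(3863, Mul(Rational(1, 2), Pow(2, -1), Add(-59, 2))), Rational(1, 2)) = Pow(Add(3863, Mul(Rational(1, 2), Rational(1, 2), -57)), Rational(1, 2)) = Pow(Add(3863, Rational(-57, 4)), Rational(1, 2)) = Pow(Rational(15395, 4), Rational(1, 2)) = Mul(Rational(1, 2), Pow(15395, Rational(1, 2))) ≈ 62.038)
Mul(Add(D, 6110), Pow(Add(49919, Function('y')(-99)), -1)) = Mul(Add(Mul(Rational(1, 2), Pow(15395, Rational(1, 2))), 6110), Pow(Add(49919, -262), -1)) = Mul(Add(6110, Mul(Rational(1, 2), Pow(15395, Rational(1, 2)))), Pow(49657, -1)) = Mul(Add(6110, Mul(Rational(1, 2), Pow(15395, Rational(1, 2)))), Rational(1, 49657)) = Add(Rational(6110, 49657), Mul(Rational(1, 99314), Pow(15395, Rational(1, 2))))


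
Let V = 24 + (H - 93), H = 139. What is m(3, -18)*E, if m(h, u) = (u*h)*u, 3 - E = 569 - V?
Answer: -482112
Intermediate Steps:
V = 70 (V = 24 + (139 - 93) = 24 + 46 = 70)
E = -496 (E = 3 - (569 - 1*70) = 3 - (569 - 70) = 3 - 1*499 = 3 - 499 = -496)
m(h, u) = h*u² (m(h, u) = (h*u)*u = h*u²)
m(3, -18)*E = (3*(-18)²)*(-496) = (3*324)*(-496) = 972*(-496) = -482112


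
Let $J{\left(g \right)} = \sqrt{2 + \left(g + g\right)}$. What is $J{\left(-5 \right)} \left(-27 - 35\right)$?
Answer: $- 124 i \sqrt{2} \approx - 175.36 i$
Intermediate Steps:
$J{\left(g \right)} = \sqrt{2 + 2 g}$
$J{\left(-5 \right)} \left(-27 - 35\right) = \sqrt{2 + 2 \left(-5\right)} \left(-27 - 35\right) = \sqrt{2 - 10} \left(-27 - 35\right) = \sqrt{-8} \left(-62\right) = 2 i \sqrt{2} \left(-62\right) = - 124 i \sqrt{2}$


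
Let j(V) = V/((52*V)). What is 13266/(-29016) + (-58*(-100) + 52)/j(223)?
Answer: 490537311/1612 ≈ 3.0430e+5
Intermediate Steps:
j(V) = 1/52 (j(V) = V*(1/(52*V)) = 1/52)
13266/(-29016) + (-58*(-100) + 52)/j(223) = 13266/(-29016) + (-58*(-100) + 52)/(1/52) = 13266*(-1/29016) + (5800 + 52)*52 = -737/1612 + 5852*52 = -737/1612 + 304304 = 490537311/1612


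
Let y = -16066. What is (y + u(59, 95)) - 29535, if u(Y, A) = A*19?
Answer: -43796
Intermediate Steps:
u(Y, A) = 19*A
(y + u(59, 95)) - 29535 = (-16066 + 19*95) - 29535 = (-16066 + 1805) - 29535 = -14261 - 29535 = -43796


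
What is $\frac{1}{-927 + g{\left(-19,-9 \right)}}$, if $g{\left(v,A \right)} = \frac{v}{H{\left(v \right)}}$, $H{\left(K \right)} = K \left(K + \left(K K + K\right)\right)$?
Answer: $- \frac{323}{299420} \approx -0.0010788$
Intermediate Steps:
$H{\left(K \right)} = K \left(K^{2} + 2 K\right)$ ($H{\left(K \right)} = K \left(K + \left(K^{2} + K\right)\right) = K \left(K + \left(K + K^{2}\right)\right) = K \left(K^{2} + 2 K\right)$)
$g{\left(v,A \right)} = \frac{1}{v \left(2 + v\right)}$ ($g{\left(v,A \right)} = \frac{v}{v^{2} \left(2 + v\right)} = v \frac{1}{v^{2} \left(2 + v\right)} = \frac{1}{v \left(2 + v\right)}$)
$\frac{1}{-927 + g{\left(-19,-9 \right)}} = \frac{1}{-927 + \frac{1}{\left(-19\right) \left(2 - 19\right)}} = \frac{1}{-927 - \frac{1}{19 \left(-17\right)}} = \frac{1}{-927 - - \frac{1}{323}} = \frac{1}{-927 + \frac{1}{323}} = \frac{1}{- \frac{299420}{323}} = - \frac{323}{299420}$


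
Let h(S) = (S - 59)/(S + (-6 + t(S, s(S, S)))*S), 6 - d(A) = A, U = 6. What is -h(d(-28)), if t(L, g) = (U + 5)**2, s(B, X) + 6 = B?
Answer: 25/3944 ≈ 0.0063387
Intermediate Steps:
s(B, X) = -6 + B
t(L, g) = 121 (t(L, g) = (6 + 5)**2 = 11**2 = 121)
d(A) = 6 - A
h(S) = (-59 + S)/(116*S) (h(S) = (S - 59)/(S + (-6 + 121)*S) = (-59 + S)/(S + 115*S) = (-59 + S)/((116*S)) = (-59 + S)*(1/(116*S)) = (-59 + S)/(116*S))
-h(d(-28)) = -(-59 + (6 - 1*(-28)))/(116*(6 - 1*(-28))) = -(-59 + (6 + 28))/(116*(6 + 28)) = -(-59 + 34)/(116*34) = -(-25)/(116*34) = -1*(-25/3944) = 25/3944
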